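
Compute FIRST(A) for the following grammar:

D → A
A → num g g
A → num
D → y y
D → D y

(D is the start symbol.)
{ 'num' }

To compute FIRST(A), examine every production with A on the left-hand side, reading each right-hand side left to right until a non-nullable symbol is reached.

From A → num g g:
  - num is a terminal: add 'num' and stop
From A → num:
  - num is a terminal: add 'num' and stop

Collecting: FIRST(A) = { 'num' }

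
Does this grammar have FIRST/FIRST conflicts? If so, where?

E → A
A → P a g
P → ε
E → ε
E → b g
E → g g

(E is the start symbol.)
A FIRST/FIRST conflict occurs when two productions N → α and N → β for the same non-terminal have FIRST(α) ∩ FIRST(β) ≠ ∅ (with ε ∈ FIRST of a nullable right-hand side, so two nullable alternatives also conflict).

FIRST sets of the non-terminals at (or reachable through a nullable prefix from) the front of some alternative:
  FIRST(A) = { 'a' }

Productions for E:
  E → A: FIRST = { 'a' }
  E → ε: FIRST = { ε }
  E → b g: FIRST = { 'b' }
  E → g g: FIRST = { 'g' }
A, P have only one production, so no FIRST/FIRST conflict is possible there.

All alternatives of each non-terminal have pairwise disjoint FIRST sets.

Answer: No FIRST/FIRST conflicts.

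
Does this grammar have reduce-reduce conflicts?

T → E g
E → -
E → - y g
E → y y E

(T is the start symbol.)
No reduce-reduce conflicts

Augment with T' → T and build the canonical LR(0) collection (I0 = CLOSURE({[T' → . T]}), then GOTO on every symbol after a dot until no new states appear). It has 10 states:
  I0: { [E → . - y g], [E → . -], [E → . y y E], [T → . E g], [T' → . T] }  — shift
  I1: { [E → - . y g], [E → - .] }  — shift, reduce
  I2: { [T → E . g] }  — shift
  I3: { [T' → T .] }  — accept
  I4: { [E → y . y E] }  — shift
  I5: { [E → . - y g], [E → . -], [E → . y y E], [E → y y . E] }  — shift
  I6: { [E → y y E .] }  — reduce
  I7: { [T → E g .] }  — reduce
  I8: { [E → - y . g] }  — shift
  I9: { [E → - y g .] }  — reduce

No state contains more than one complete item.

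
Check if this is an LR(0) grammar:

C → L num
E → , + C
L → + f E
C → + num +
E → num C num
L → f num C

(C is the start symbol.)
Augment with C' → C and build the canonical LR(0) collection (I0 = CLOSURE({[C' → . C]}), then GOTO on every symbol after a dot until no new states appear). It has 18 states:
  I0: { [C → . + num +], [C → . L num], [C' → . C], [L → . + f E], [L → . f num C] }  — shift
  I1: { [C → + . num +], [L → + . f E] }  — shift
  I2: { [C' → C .] }  — accept
  I3: { [C → L . num] }  — shift
  I4: { [L → f . num C] }  — shift
  I5: { [C → . + num +], [C → . L num], [L → . + f E], [L → . f num C], [L → f num . C] }  — shift
  I6: { [L → f num C .] }  — reduce
  I7: { [C → L num .] }  — reduce
  I8: { [E → . , + C], [E → . num C num], [L → + f . E] }  — shift
  I9: { [C → + num . +] }  — shift
  I10: { [C → + num + .] }  — reduce
  I11: { [E → , . + C] }  — shift
  I12: { [L → + f E .] }  — reduce
  I13: { [C → . + num +], [C → . L num], [E → num . C num], [L → . + f E], [L → . f num C] }  — shift
  I14: { [E → num C . num] }  — shift
  I15: { [E → num C num .] }  — reduce
  I16: { [C → . + num +], [C → . L num], [E → , + . C], [L → . + f E], [L → . f num C] }  — shift
  I17: { [E → , + C .] }  — reduce

Every state is either a pure shift/goto state or contains exactly one complete item and nothing to shift — no conflicts. The grammar is LR(0).

Answer: Yes, the grammar is LR(0)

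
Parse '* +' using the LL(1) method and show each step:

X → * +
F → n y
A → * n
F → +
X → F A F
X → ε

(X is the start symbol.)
LL(1) parsing maintains a stack (initially the start symbol over $) and the input. At each step: if the stack top is a terminal, match it against the current input token; if it is a non-terminal N, replace it with the RHS of M[N, lookahead] (the unique production whose predict set contains the lookahead).

Stack is shown with the top on the left.

Stack  Input  Action
--------------------
X $    * + $  output X → * +
* + $  * + $  match '*'
+ $    + $    match '+'
$      $      accept

The string is accepted.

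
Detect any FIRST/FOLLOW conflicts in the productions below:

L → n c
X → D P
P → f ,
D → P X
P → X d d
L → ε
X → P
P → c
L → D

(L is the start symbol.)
No FIRST/FOLLOW conflicts.

A FIRST/FOLLOW conflict occurs when a non-terminal N has a nullable alternative N → β (β ⇒* ε) and another alternative N → α with FIRST(α) ∩ FOLLOW(N) ≠ ∅: on such a lookahead the parser cannot decide between expanding α and letting N vanish via β.

Nullable non-terminals: L.
FIRST sets used below: FIRST(D) = { 'c', 'f' }

L: nullable alternative(s) L → ε; FOLLOW(L) = { $ }
  L → n c: FIRST \ {ε} = { 'n' } — disjoint from FOLLOW(L)
  L → ε: FIRST \ {ε} = { } — this is the only nullable alternative, skip
  L → D: FIRST \ {ε} = { 'c', 'f' } — disjoint from FOLLOW(L)

D, P, X have no nullable alternative, so no FIRST/FOLLOW check is needed there.

No FIRST/FOLLOW conflicts found.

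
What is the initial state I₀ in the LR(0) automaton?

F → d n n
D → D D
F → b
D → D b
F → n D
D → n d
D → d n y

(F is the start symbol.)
First, augment the grammar with F' → F
I₀ = CLOSURE({ [F' → . F] }):
  [F' → . F] has the dot before F: add [F → . d n n], [F → . b], [F → . n D]
No further items can be added.

I₀ = { [F → . b], [F → . d n n], [F → . n D], [F' → . F] }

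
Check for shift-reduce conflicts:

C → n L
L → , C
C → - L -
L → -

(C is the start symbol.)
A shift-reduce conflict occurs when an LR(0) state has both:
  - a complete (reduce) item [A → α .] (dot at the end), and
  - a shift item [B → β . c γ] (dot before a terminal).

Augment with C' → C and build the canonical LR(0) collection (I0 = CLOSURE({[C' → . C]}), then GOTO on every symbol after a dot until no new states appear). It has 10 states:
  I0: { [C → . - L -], [C → . n L], [C' → . C] }  — shift
  I1: { [C → - . L -], [L → . , C], [L → . -] }  — shift
  I2: { [C' → C .] }  — accept
  I3: { [C → n . L], [L → . , C], [L → . -] }  — shift
  I4: { [C → . - L -], [C → . n L], [L → , . C] }  — shift
  I5: { [L → - .] }  — reduce
  I6: { [C → n L .] }  — reduce
  I7: { [L → , C .] }  — reduce
  I8: { [C → - L . -] }  — shift
  I9: { [C → - L - .] }  — reduce

No state contains both a complete item and a shift item.

Answer: No shift-reduce conflicts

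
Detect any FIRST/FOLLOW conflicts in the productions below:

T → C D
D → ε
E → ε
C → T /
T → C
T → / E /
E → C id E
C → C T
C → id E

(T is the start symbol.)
Nullable non-terminals: D, E.
FIRST sets used below: FIRST(C) = { '/', 'id' }
D has a nullable alternative but only one production, so nothing to check.

E: nullable alternative(s) E → ε; FOLLOW(E) = { $, '/', 'id' }
  E → ε: FIRST \ {ε} = { } — this is the only nullable alternative, skip
  E → C id E: FIRST \ {ε} = { '/', 'id' } — overlaps FOLLOW(E) on { '/', 'id' }: CONFLICT

C, T have no nullable alternative, so no FIRST/FOLLOW check is needed there.

So the grammar has 1 FIRST/FOLLOW conflict (marked CONFLICT above).

Answer: Yes. E → C id E with FOLLOW(E) on { '/', 'id' }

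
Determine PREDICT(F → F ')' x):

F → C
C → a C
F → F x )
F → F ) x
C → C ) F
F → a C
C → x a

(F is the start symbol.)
{ 'a', 'x' }

PREDICT(F → F ')' x) = (FIRST(RHS) \ {ε}) ∪ (FOLLOW(F) if ε ∈ FIRST(RHS), i.e. RHS ⇒* ε)
FIRST(F) = { 'a', 'x' }
FIRST(F ')' x) = { 'a', 'x' }
ε ∉ FIRST(F ')' x), so FOLLOW(F) is not added.
PREDICT(F → F ')' x) = { 'a', 'x' }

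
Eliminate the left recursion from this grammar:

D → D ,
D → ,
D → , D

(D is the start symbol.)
D is directly left-recursive. The standard transformation for
  A → A α₁ | ... | A α_m | β₁ | ... | β_n
is
  A  → β₁ A' | ... | β_n A'
  A' → α₁ A' | ... | α_m A' | ε

D → , becomes D → , D'
D → , D becomes D → , D D'
D → D , becomes D' → , D'
Add D' → ε

Resulting grammar:
D → , D'
D → , D D'
D' → , D'
D' → ε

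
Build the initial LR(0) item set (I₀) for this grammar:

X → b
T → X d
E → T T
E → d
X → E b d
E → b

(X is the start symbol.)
{ [E → . T T], [E → . b], [E → . d], [T → . X d], [X → . E b d], [X → . b], [X' → . X] }

First, augment the grammar with X' → X
I₀ = CLOSURE({ [X' → . X] }):
  [X' → . X] has the dot before X: add [X → . b], [X → . E b d]
  [X → . E b d] has the dot before E: add [E → . T T], [E → . d], [E → . b]
  [E → . T T] has the dot before T: add [T → . X d]
No further items can be added.

I₀ = { [E → . T T], [E → . b], [E → . d], [T → . X d], [X → . E b d], [X → . b], [X' → . X] }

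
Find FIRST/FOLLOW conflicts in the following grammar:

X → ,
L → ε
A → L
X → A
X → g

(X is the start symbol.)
No FIRST/FOLLOW conflicts.

A FIRST/FOLLOW conflict occurs when a non-terminal N has a nullable alternative N → β (β ⇒* ε) and another alternative N → α with FIRST(α) ∩ FOLLOW(N) ≠ ∅: on such a lookahead the parser cannot decide between expanding α and letting N vanish via β.

Nullable non-terminals: A, L, X.
FIRST sets used below: FIRST(A) = { ε }
A has a nullable alternative but only one production, so nothing to check.
L has a nullable alternative but only one production, so nothing to check.

X: nullable alternative(s) X → A; FOLLOW(X) = { $ }
  X → ,: FIRST \ {ε} = { ',' } — disjoint from FOLLOW(X)
  X → A: FIRST \ {ε} = { } — this is the only nullable alternative, skip
  X → g: FIRST \ {ε} = { 'g' } — disjoint from FOLLOW(X)

No FIRST/FOLLOW conflicts found.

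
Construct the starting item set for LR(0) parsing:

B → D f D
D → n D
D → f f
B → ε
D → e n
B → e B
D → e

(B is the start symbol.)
{ [B → . D f D], [B → . e B], [B → .], [B' → . B], [D → . e n], [D → . e], [D → . f f], [D → . n D] }

First, augment the grammar with B' → B
I₀ = CLOSURE({ [B' → . B] }):
  [B' → . B] has the dot before B: add [B → . D f D], [B → .], [B → . e B]
  [B → . D f D] has the dot before D: add [D → . n D], [D → . f f], [D → . e n], [D → . e]
No further items can be added.

I₀ = { [B → . D f D], [B → . e B], [B → .], [B' → . B], [D → . e n], [D → . e], [D → . f f], [D → . n D] }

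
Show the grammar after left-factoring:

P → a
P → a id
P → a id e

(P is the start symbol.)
P → a P'
P' → ε
P' → id P''
P'' → ε
P'' → e

Left-factoring transforms A → αβ₁ | αβ₂ into A → αA' and A' → β₁ | β₂
(α is the longest common prefix among the alternatives). Repeat until
no nonterminal has two alternatives with a common prefix.

Round 1: P has alternatives sharing prefix 'a'. Introduce P': P → a P'
  Add: P' → ε
  Add: P' → id
  Add: P' → id e

Round 2: P' has alternatives sharing prefix 'id'. Introduce P'': P' → id P''
  Add: P'' → ε
  Add: P'' → e

No remaining common prefixes — done.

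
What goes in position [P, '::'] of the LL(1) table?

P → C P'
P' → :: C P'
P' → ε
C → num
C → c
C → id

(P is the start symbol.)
Empty (error entry)

To find M[P, '::'], we find productions for P where '::' is in the predict set (PREDICT(N → α) = (FIRST(α) \ {ε}) ∪ (FOLLOW(N) if α ⇒* ε)).

Relevant sets:
  FIRST(C) = { 'c', 'id', 'num' }

P → C P': PREDICT = { 'c', 'id', 'num' }

M[P, '::'] is empty (no production applies)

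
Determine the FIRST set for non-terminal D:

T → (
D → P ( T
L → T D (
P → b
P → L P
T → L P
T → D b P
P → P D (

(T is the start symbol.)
FIRST sets of the other non-terminals involved (by the same procedure, iterated to a fixed point):
  FIRST(P) = { '(', 'b' }

From D → P ( T:
  - P is a non-terminal: add FIRST(P) \ {ε} = { '(', 'b' }
    P is not nullable, so stop

Collecting: FIRST(D) = { '(', 'b' }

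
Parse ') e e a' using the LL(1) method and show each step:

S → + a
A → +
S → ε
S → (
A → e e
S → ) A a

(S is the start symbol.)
LL(1) parsing maintains a stack (initially the start symbol over $) and the input. At each step: if the stack top is a terminal, match it against the current input token; if it is a non-terminal N, replace it with the RHS of M[N, lookahead] (the unique production whose predict set contains the lookahead).

Stack is shown with the top on the left.

Stack    Input      Action
--------------------------
S $      ) e e a $  output S → ) A a
) A a $  ) e e a $  match ')'
A a $    e e a $    output A → e e
e e a $  e e a $    match 'e'
e a $    e a $      match 'e'
a $      a $        match 'a'
$        $          accept

The string is accepted.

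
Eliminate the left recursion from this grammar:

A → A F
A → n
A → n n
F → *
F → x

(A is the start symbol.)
A → n A'
A → n n A'
A' → F A'
A' → ε
F → *
F → x

A is directly left-recursive. The standard transformation for
  A → A α₁ | ... | A α_m | β₁ | ... | β_n
is
  A  → β₁ A' | ... | β_n A'
  A' → α₁ A' | ... | α_m A' | ε

A → n becomes A → n A'
A → n n becomes A → n n A'
A → A F becomes A' → F A'
Add A' → ε

Productions for other non-terminals are unchanged:
  F → *
  F → x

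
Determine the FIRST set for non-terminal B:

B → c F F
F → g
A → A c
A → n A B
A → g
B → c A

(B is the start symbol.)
From B → c F F:
  - c is a terminal: add 'c' and stop
From B → c A:
  - c is a terminal: add 'c' and stop

Collecting: FIRST(B) = { 'c' }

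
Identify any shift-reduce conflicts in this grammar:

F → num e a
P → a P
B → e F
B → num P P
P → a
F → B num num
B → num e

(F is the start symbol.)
A shift-reduce conflict occurs when an LR(0) state has both:
  - a complete (reduce) item [A → α .] (dot at the end), and
  - a shift item [B → β . c γ] (dot before a terminal).

Augment with F' → F and build the canonical LR(0) collection (I0 = CLOSURE({[F' → . F]}), then GOTO on every symbol after a dot until no new states appear). It has 14 states:
  I0: { [B → . e F], [B → . num P P], [B → . num e], [F → . B num num], [F → . num e a], [F' → . F] }  — shift
  I1: { [F → B . num num] }  — shift
  I2: { [F' → F .] }  — accept
  I3: { [B → . e F], [B → . num P P], [B → . num e], [B → e . F], [F → . B num num], [F → . num e a] }  — shift
  I4: { [B → num . P P], [B → num . e], [F → num . e a], [P → . a P], [P → . a] }  — shift
  I5: { [B → num P . P], [P → . a P], [P → . a] }  — shift
  I6: { [P → . a P], [P → . a], [P → a . P], [P → a .] }  — shift, reduce
  I7: { [B → num e .], [F → num e . a] }  — shift, reduce
  I8: { [F → num e a .] }  — reduce
  I9: { [P → a P .] }  — reduce
  I10: { [B → num P P .] }  — reduce
  I11: { [B → e F .] }  — reduce
  I12: { [F → B num . num] }  — shift
  I13: { [F → B num num .] }  — reduce

I6 contains reduce item [P → a .] and shift items [P → . a], [P → . a P] — shift-reduce conflict.
I7 contains reduce item [B → num e .] and shift item [F → num e . a] — shift-reduce conflict.

Answer: Yes — I6: [P → a .] vs [P → . a]; I7: [B → num e .] vs [F → num e . a]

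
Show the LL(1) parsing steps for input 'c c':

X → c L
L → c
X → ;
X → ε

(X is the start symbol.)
LL(1) parsing maintains a stack (initially the start symbol over $) and the input. At each step: if the stack top is a terminal, match it against the current input token; if it is a non-terminal N, replace it with the RHS of M[N, lookahead] (the unique production whose predict set contains the lookahead).

Stack is shown with the top on the left.

Stack  Input  Action
--------------------
X $    c c $  output X → c L
c L $  c c $  match 'c'
L $    c $    output L → c
c $    c $    match 'c'
$      $      accept

The string is accepted.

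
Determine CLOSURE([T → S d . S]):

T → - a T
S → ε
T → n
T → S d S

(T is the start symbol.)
{ [S → .], [T → S d . S] }

To compute CLOSURE, for each item [A → α.Bβ] where B is a non-terminal, add [B → .γ] for all productions B → γ; repeat for the newly added items until nothing changes.

Start with: [T → S d . S]
  [T → S d . S] has the dot before S: add [S → .]
No further items can be added.

CLOSURE = { [S → .], [T → S d . S] }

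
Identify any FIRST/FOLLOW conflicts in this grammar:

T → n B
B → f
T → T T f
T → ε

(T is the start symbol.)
A FIRST/FOLLOW conflict occurs when a non-terminal N has a nullable alternative N → β (β ⇒* ε) and another alternative N → α with FIRST(α) ∩ FOLLOW(N) ≠ ∅: on such a lookahead the parser cannot decide between expanding α and letting N vanish via β.

Nullable non-terminals: T.
FIRST sets used below: FIRST(T) = { 'f', 'n', ε }

T: nullable alternative(s) T → ε; FOLLOW(T) = { $, 'f', 'n' }
  T → n B: FIRST \ {ε} = { 'n' } — overlaps FOLLOW(T) on { 'n' }: CONFLICT
  T → T T f: FIRST \ {ε} = { 'f', 'n' } — overlaps FOLLOW(T) on { 'f', 'n' }: CONFLICT
  T → ε: FIRST \ {ε} = { } — this is the only nullable alternative, skip

B has no nullable alternative, so no FIRST/FOLLOW check is needed there.

So the grammar has 2 FIRST/FOLLOW conflicts (marked CONFLICT above).

Answer: Yes. T → n B with FOLLOW(T) on { 'n' }; T → T T f with FOLLOW(T) on { 'f', 'n' }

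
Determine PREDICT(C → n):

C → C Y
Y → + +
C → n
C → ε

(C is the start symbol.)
PREDICT(C → n) = (FIRST(RHS) \ {ε}) ∪ (FOLLOW(C) if ε ∈ FIRST(RHS), i.e. RHS ⇒* ε)
FIRST(n) = { 'n' }
ε ∉ FIRST(n), so FOLLOW(C) is not added.
PREDICT(C → n) = { 'n' }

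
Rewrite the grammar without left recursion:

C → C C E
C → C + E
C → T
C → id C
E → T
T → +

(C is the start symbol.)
C → T C'
C → id C C'
C' → C E C'
C' → + E C'
C' → ε
E → T
T → +

C is directly left-recursive. The standard transformation for
  A → A α₁ | ... | A α_m | β₁ | ... | β_n
is
  A  → β₁ A' | ... | β_n A'
  A' → α₁ A' | ... | α_m A' | ε

C → T becomes C → T C'
C → id C becomes C → id C C'
C → C C E becomes C' → C E C'
C → C + E becomes C' → + E C'
Add C' → ε

Productions for other non-terminals are unchanged:
  E → T
  T → +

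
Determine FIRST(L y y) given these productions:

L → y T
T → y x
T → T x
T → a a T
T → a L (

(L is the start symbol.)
{ 'y' }

FIRST sets of the non-terminals involved (from the grammar, by fixed-point iteration):
  FIRST(L) = { 'y' }

To compute FIRST(L y y), process the symbols left to right:
Symbol L is a non-terminal. Add FIRST(L) \ {ε} = { 'y' }
L is not nullable (ε ∉ FIRST(L)), so stop here.
FIRST(L y y) = { 'y' }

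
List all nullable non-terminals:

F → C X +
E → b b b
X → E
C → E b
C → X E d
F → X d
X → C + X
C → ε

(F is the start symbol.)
A non-terminal is nullable if it can derive ε (the empty string): either it has an ε-production, or it has a production whose right-hand side consists entirely of nullable non-terminals.

ε-productions: C → ε
So C is immediately nullable.
No further non-terminal can be added: every production for the remaining non-terminals contains a terminal or a non-nullable non-terminal.
Nullable = { 'C' }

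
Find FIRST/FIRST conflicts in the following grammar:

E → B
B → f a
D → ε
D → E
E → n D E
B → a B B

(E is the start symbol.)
A FIRST/FIRST conflict occurs when two productions N → α and N → β for the same non-terminal have FIRST(α) ∩ FIRST(β) ≠ ∅ (with ε ∈ FIRST of a nullable right-hand side, so two nullable alternatives also conflict).

FIRST sets of the non-terminals at (or reachable through a nullable prefix from) the front of some alternative:
  FIRST(B) = { 'a', 'f' }
  FIRST(E) = { 'a', 'f', 'n' }

Productions for E:
  E → B: FIRST = { 'a', 'f' }
  E → n D E: FIRST = { 'n' }
Productions for B:
  B → f a: FIRST = { 'f' }
  B → a B B: FIRST = { 'a' }
Productions for D:
  D → ε: FIRST = { ε }
  D → E: FIRST = { 'a', 'f', 'n' }

All alternatives of each non-terminal have pairwise disjoint FIRST sets.

Answer: No FIRST/FIRST conflicts.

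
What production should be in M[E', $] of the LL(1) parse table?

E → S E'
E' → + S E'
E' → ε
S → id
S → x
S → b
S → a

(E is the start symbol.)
E' → ε

To find M[E', $], we find productions for E' where $ is in the predict set (PREDICT(N → α) = (FIRST(α) \ {ε}) ∪ (FOLLOW(N) if α ⇒* ε)).

Relevant sets:
  FOLLOW(E') = { $ }

E' → + S E': PREDICT = { '+' }
E' → ε: PREDICT = { $ }
  $ is in predict set, so this production goes in M[E', $]

M[E', $] = E' → ε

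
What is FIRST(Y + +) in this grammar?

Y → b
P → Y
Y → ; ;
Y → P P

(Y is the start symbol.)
{ ';', 'b' }

FIRST sets of the non-terminals involved (from the grammar, by fixed-point iteration):
  FIRST(Y) = { ';', 'b' }

To compute FIRST(Y + +), process the symbols left to right:
Symbol Y is a non-terminal. Add FIRST(Y) \ {ε} = { ';', 'b' }
Y is not nullable (ε ∉ FIRST(Y)), so stop here.
FIRST(Y + +) = { ';', 'b' }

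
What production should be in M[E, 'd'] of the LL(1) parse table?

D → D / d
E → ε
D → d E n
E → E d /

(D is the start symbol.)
To find M[E, 'd'], we find productions for E where 'd' is in the predict set (PREDICT(N → α) = (FIRST(α) \ {ε}) ∪ (FOLLOW(N) if α ⇒* ε)).

Relevant sets:
  FIRST(E) = { 'd', ε }
  FOLLOW(E) = { 'd', 'n' }

E → ε: PREDICT = { 'd', 'n' }
  'd' is in predict set, so this production goes in M[E, 'd']
E → E d /: PREDICT = { 'd' }
  'd' is in predict set, so this production goes in M[E, 'd']

M[E, 'd'] = E → ε, E → E d /  (a multiply-defined cell — the grammar is not LL(1))

Answer: E → ε, E → E d /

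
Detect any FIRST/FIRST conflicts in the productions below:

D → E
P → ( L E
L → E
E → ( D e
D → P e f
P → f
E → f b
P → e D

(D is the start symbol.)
Yes. D → E / D → P e f on { '(', 'f' }

A FIRST/FIRST conflict occurs when two productions N → α and N → β for the same non-terminal have FIRST(α) ∩ FIRST(β) ≠ ∅ (with ε ∈ FIRST of a nullable right-hand side, so two nullable alternatives also conflict).

FIRST sets of the non-terminals at (or reachable through a nullable prefix from) the front of some alternative:
  FIRST(E) = { '(', 'f' }
  FIRST(P) = { '(', 'e', 'f' }

Productions for D:
  D → E: FIRST = { '(', 'f' }
  D → P e f: FIRST = { '(', 'e', 'f' }
Productions for P:
  P → ( L E: FIRST = { '(' }
  P → f: FIRST = { 'f' }
  P → e D: FIRST = { 'e' }
Productions for E:
  E → ( D e: FIRST = { '(' }
  E → f b: FIRST = { 'f' }
L has only one production, so no FIRST/FIRST conflict is possible there.

Conflict for D: D → E and D → P e f
  Overlap: { '(', 'f' }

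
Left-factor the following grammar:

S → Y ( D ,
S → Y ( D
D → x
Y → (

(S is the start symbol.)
S → Y ( D S'
S' → ,
S' → ε
D → x
Y → (

Left-factoring transforms A → αβ₁ | αβ₂ into A → αA' and A' → β₁ | β₂
(α is the longest common prefix among the alternatives). Repeat until
no nonterminal has two alternatives with a common prefix.

Round 1: S has alternatives sharing prefix 'Y ( D'. Introduce S': S → Y ( D S'
  Add: S' → ,
  Add: S' → ε

No remaining common prefixes — done.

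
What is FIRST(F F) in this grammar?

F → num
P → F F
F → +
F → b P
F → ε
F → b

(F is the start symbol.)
{ '+', 'b', 'num', ε }

FIRST sets of the non-terminals involved (from the grammar, by fixed-point iteration):
  FIRST(F) = { '+', 'b', 'num', ε }

To compute FIRST(F F), process the symbols left to right:
Symbol F is a non-terminal. Add FIRST(F) \ {ε} = { '+', 'b', 'num' }
F is nullable (ε ∈ FIRST(F)), continue to the next symbol.
Symbol F is a non-terminal. Add FIRST(F) \ {ε} = { '+', 'b', 'num' }
F is nullable (ε ∈ FIRST(F)), continue to the next symbol.
All symbols are nullable, so ε is in the result.
FIRST(F F) = { '+', 'b', 'num', ε }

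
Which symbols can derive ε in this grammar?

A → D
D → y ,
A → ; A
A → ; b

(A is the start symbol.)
A non-terminal is nullable if it can derive ε (the empty string): either it has an ε-production, or it has a production whose right-hand side consists entirely of nullable non-terminals.

There are no ε-productions, so no non-terminal can derive ε.
No non-terminals are nullable.

Answer: None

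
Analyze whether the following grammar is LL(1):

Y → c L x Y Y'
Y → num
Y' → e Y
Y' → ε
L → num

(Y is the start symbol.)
A grammar is LL(1) if for each non-terminal N with multiple productions, the predict sets of those productions are pairwise disjoint, where PREDICT(N → α) = (FIRST(α) \ {ε}) ∪ (FOLLOW(N) if α ⇒* ε).

Relevant sets:
  FOLLOW(Y') = { $, 'e' }

For Y:
  PREDICT(Y → c L x Y Y') = { 'c' }
  PREDICT(Y → num) = { 'num' }
For Y':
  PREDICT(Y' → e Y) = { 'e' }
  PREDICT(Y' → ε) = { $, 'e' }
L has a single production, so nothing to check there.

Conflict found: Predict set conflict for Y': { 'e' }
The grammar is NOT LL(1).

Answer: No. Predict set conflict for Y': { 'e' }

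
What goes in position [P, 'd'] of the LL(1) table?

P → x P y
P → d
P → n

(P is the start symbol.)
To find M[P, 'd'], we find productions for P where 'd' is in the predict set (PREDICT(N → α) = (FIRST(α) \ {ε}) ∪ (FOLLOW(N) if α ⇒* ε)).

P → x P y: PREDICT = { 'x' }
P → d: PREDICT = { 'd' }
  'd' is in predict set, so this production goes in M[P, 'd']
P → n: PREDICT = { 'n' }

M[P, 'd'] = P → d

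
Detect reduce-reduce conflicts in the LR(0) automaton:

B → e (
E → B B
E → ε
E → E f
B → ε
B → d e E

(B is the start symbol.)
Yes — I5: [B → .] vs [E → .]

A reduce-reduce conflict occurs when an LR(0) state has two complete items [A → α .] and [B → β .] — both call for a reduction, and with no lookahead the parser cannot choose between them.

Augment with B' → B and build the canonical LR(0) collection (I0 = CLOSURE({[B' → . B]}), then GOTO on every symbol after a dot until no new states appear). It has 10 states:
  I0: { [B → . d e E], [B → . e (], [B → .], [B' → . B] }  — shift, reduce
  I1: { [B' → B .] }  — accept
  I2: { [B → d . e E] }  — shift
  I3: { [B → e . (] }  — shift
  I4: { [B → e ( .] }  — reduce
  I5: { [B → . d e E], [B → . e (], [B → .], [B → d e . E], [E → . B B], [E → . E f], [E → .] }  — shift, 2 reduces
  I6: { [B → . d e E], [B → . e (], [B → .], [E → B . B] }  — shift, reduce
  I7: { [B → d e E .], [E → E . f] }  — shift, reduce
  I8: { [E → E f .] }  — reduce
  I9: { [E → B B .] }  — reduce

I5 contains complete items [B → .], [E → .] — reduce-reduce conflict.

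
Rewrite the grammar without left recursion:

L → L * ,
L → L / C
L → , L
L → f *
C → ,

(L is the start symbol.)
L → , L L'
L → f * L'
L' → * , L'
L' → / C L'
L' → ε
C → ,

L is directly left-recursive. The standard transformation for
  A → A α₁ | ... | A α_m | β₁ | ... | β_n
is
  A  → β₁ A' | ... | β_n A'
  A' → α₁ A' | ... | α_m A' | ε

L → , L becomes L → , L L'
L → f * becomes L → f * L'
L → L * , becomes L' → * , L'
L → L / C becomes L' → / C L'
Add L' → ε

Productions for other non-terminals are unchanged:
  C → ,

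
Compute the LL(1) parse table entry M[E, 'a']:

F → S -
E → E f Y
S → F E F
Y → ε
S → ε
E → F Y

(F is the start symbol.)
To find M[E, 'a'], we find productions for E where 'a' is in the predict set (PREDICT(N → α) = (FIRST(α) \ {ε}) ∪ (FOLLOW(N) if α ⇒* ε)).

Relevant sets:
  FIRST(E) = { '-' }
  FIRST(F) = { '-' }

E → E f Y: PREDICT = { '-' }
E → F Y: PREDICT = { '-' }

M[E, 'a'] is empty (no production applies)

Answer: Empty (error entry)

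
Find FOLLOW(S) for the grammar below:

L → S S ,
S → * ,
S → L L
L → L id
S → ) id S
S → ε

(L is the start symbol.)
In L → S S ,: S is followed by S ',', add FIRST(S ',') \ {ε} = { ')', '*', ',' }
In L → S S ,: S is followed by ',', add FIRST(',') \ {ε} = { ',' }
In S → ) id S: S is at the end; this adds FOLLOW(S) to itself — nothing new

Taking the union: FOLLOW(S) = { ')', '*', ',' }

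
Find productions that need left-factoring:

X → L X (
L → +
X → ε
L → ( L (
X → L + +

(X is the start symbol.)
Left-factoring is needed when two productions for the same non-terminal
share a common prefix on the right-hand side.

Productions for X:
  X → L X (
  X → ε
  X → L + +
Productions for L:
  L → +
  L → ( L (

Found common prefix 'L' in productions for X

Answer: Yes, X has productions with common prefix 'L'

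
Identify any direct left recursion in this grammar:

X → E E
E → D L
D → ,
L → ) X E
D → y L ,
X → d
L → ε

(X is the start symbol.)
Direct left recursion occurs when N → N α for some non-terminal N (the right-hand side begins with the left-hand side itself).

X → E E: starts with E
E → D L: starts with D
D → ,: starts with ','
L → ) X E: starts with ')'
D → y L ,: starts with y
X → d: starts with d
L → ε: starts with ε

No direct left recursion found.

Answer: No direct left recursion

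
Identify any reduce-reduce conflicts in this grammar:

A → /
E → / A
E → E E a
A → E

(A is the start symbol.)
A reduce-reduce conflict occurs when an LR(0) state has two complete items [A → α .] and [B → β .] — both call for a reduction, and with no lookahead the parser cannot choose between them.

Augment with A' → A and build the canonical LR(0) collection (I0 = CLOSURE({[A' → . A]}), then GOTO on every symbol after a dot until no new states appear). It has 8 states:
  I0: { [A → . /], [A → . E], [A' → . A], [E → . / A], [E → . E E a] }  — shift
  I1: { [A → . /], [A → . E], [A → / .], [E → . / A], [E → . E E a], [E → / . A] }  — shift, reduce
  I2: { [A' → A .] }  — accept
  I3: { [A → E .], [E → . / A], [E → . E E a], [E → E . E a] }  — shift, reduce
  I4: { [A → . /], [A → . E], [E → . / A], [E → . E E a], [E → / . A] }  — shift
  I5: { [E → . / A], [E → . E E a], [E → E . E a], [E → E E . a] }  — shift
  I6: { [E → E E a .] }  — reduce
  I7: { [E → / A .] }  — reduce

No state contains more than one complete item.

Answer: No reduce-reduce conflicts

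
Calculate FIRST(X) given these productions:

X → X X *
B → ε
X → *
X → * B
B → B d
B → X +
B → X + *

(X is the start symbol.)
From X → X X *:
  - X is the symbol being defined: contributes nothing new
    X is not nullable, so stop
From X → *:
  - '*' is a terminal: add '*' and stop
From X → * B:
  - '*' is a terminal: add '*' and stop

Collecting: FIRST(X) = { '*' }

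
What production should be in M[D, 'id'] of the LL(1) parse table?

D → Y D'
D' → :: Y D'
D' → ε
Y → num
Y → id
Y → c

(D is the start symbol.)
D → Y D'

To find M[D, 'id'], we find productions for D where 'id' is in the predict set (PREDICT(N → α) = (FIRST(α) \ {ε}) ∪ (FOLLOW(N) if α ⇒* ε)).

Relevant sets:
  FIRST(Y) = { 'c', 'id', 'num' }

D → Y D': PREDICT = { 'c', 'id', 'num' }
  'id' is in predict set, so this production goes in M[D, 'id']

M[D, 'id'] = D → Y D'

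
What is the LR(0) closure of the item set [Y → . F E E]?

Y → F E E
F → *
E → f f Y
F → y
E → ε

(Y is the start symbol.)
{ [F → . *], [F → . y], [Y → . F E E] }

To compute CLOSURE, for each item [A → α.Bβ] where B is a non-terminal, add [B → .γ] for all productions B → γ; repeat for the newly added items until nothing changes.

Start with: [Y → . F E E]
  [Y → . F E E] has the dot before F: add [F → . *], [F → . y]
No further items can be added.

CLOSURE = { [F → . *], [F → . y], [Y → . F E E] }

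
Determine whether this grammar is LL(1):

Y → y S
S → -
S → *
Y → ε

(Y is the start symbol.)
A grammar is LL(1) if for each non-terminal N with multiple productions, the predict sets of those productions are pairwise disjoint, where PREDICT(N → α) = (FIRST(α) \ {ε}) ∪ (FOLLOW(N) if α ⇒* ε).

Relevant sets:
  FOLLOW(Y) = { $ }

For Y:
  PREDICT(Y → y S) = { 'y' }
  PREDICT(Y → ε) = { $ }
For S:
  PREDICT(S → '-') = { '-' }
  PREDICT(S → '*') = { '*' }

All predict sets are disjoint. The grammar IS LL(1).

Answer: Yes, the grammar is LL(1).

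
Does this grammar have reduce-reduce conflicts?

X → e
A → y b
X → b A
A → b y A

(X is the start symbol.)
No reduce-reduce conflicts

A reduce-reduce conflict occurs when an LR(0) state has two complete items [A → α .] and [B → β .] — both call for a reduction, and with no lookahead the parser cannot choose between them.

Augment with X' → X and build the canonical LR(0) collection (I0 = CLOSURE({[X' → . X]}), then GOTO on every symbol after a dot until no new states appear). It has 10 states:
  I0: { [X → . b A], [X → . e], [X' → . X] }  — shift
  I1: { [X' → X .] }  — accept
  I2: { [A → . b y A], [A → . y b], [X → b . A] }  — shift
  I3: { [X → e .] }  — reduce
  I4: { [X → b A .] }  — reduce
  I5: { [A → b . y A] }  — shift
  I6: { [A → y . b] }  — shift
  I7: { [A → y b .] }  — reduce
  I8: { [A → . b y A], [A → . y b], [A → b y . A] }  — shift
  I9: { [A → b y A .] }  — reduce

No state contains more than one complete item.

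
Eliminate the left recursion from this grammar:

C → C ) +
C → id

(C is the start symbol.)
C → id C'
C' → ) + C'
C' → ε

C is directly left-recursive. The standard transformation for
  A → A α₁ | ... | A α_m | β₁ | ... | β_n
is
  A  → β₁ A' | ... | β_n A'
  A' → α₁ A' | ... | α_m A' | ε

C → id becomes C → id C'
C → C ) + becomes C' → ) + C'
Add C' → ε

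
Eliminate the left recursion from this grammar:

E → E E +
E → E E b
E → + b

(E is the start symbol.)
E is directly left-recursive. The standard transformation for
  A → A α₁ | ... | A α_m | β₁ | ... | β_n
is
  A  → β₁ A' | ... | β_n A'
  A' → α₁ A' | ... | α_m A' | ε

E → + b becomes E → + b E'
E → E E + becomes E' → E + E'
E → E E b becomes E' → E b E'
Add E' → ε

Resulting grammar:
E → + b E'
E' → E + E'
E' → E b E'
E' → ε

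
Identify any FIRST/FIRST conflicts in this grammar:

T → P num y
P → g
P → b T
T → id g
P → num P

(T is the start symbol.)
FIRST sets of the non-terminals at (or reachable through a nullable prefix from) the front of some alternative:
  FIRST(P) = { 'b', 'g', 'num' }

Productions for T:
  T → P num y: FIRST = { 'b', 'g', 'num' }
  T → id g: FIRST = { 'id' }
Productions for P:
  P → g: FIRST = { 'g' }
  P → b T: FIRST = { 'b' }
  P → num P: FIRST = { 'num' }

All alternatives of each non-terminal have pairwise disjoint FIRST sets.

Answer: No FIRST/FIRST conflicts.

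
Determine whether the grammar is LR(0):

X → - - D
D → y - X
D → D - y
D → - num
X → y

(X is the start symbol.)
No. Shift-reduce conflict between [X → - - D .] and [D → D . - y]

Augment with X' → X and build the canonical LR(0) collection (I0 = CLOSURE({[X' → . X]}), then GOTO on every symbol after a dot until no new states appear). It has 13 states:
  I0: { [X → . - - D], [X → . y], [X' → . X] }  — shift
  I1: { [X → - . - D] }  — shift
  I2: { [X' → X .] }  — accept
  I3: { [X → y .] }  — reduce
  I4: { [D → . - num], [D → . D - y], [D → . y - X], [X → - - . D] }  — shift
  I5: { [D → - . num] }  — shift
  I6: { [D → D . - y], [X → - - D .] }  — shift, reduce
  I7: { [D → y . - X] }  — shift
  I8: { [D → y - . X], [X → . - - D], [X → . y] }  — shift
  I9: { [D → y - X .] }  — reduce
  I10: { [D → D - . y] }  — shift
  I11: { [D → D - y .] }  — reduce
  I12: { [D → - num .] }  — reduce

Conflict in state I6:
  Shift-reduce conflict between [X → - - D .] and [D → D . - y]
So the grammar is NOT LR(0).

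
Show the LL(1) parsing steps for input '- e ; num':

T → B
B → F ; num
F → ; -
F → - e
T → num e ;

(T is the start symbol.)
Stack is shown with the top on the left.

Stack        Input        Action
--------------------------------
T $          - e ; num $  output T → B
B $          - e ; num $  output B → F ; num
F ; num $    - e ; num $  output F → - e
- e ; num $  - e ; num $  match '-'
e ; num $    e ; num $    match 'e'
; num $      ; num $      match ';'
num $        num $        match 'num'
$            $            accept

The string is accepted.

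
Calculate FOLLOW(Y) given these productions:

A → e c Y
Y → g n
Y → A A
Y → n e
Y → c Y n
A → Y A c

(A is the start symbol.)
In A → e c Y: Y is at the end, add FOLLOW(A)
In Y → c Y n: Y is followed by n, add FIRST(n) \ {ε} = { 'n' }
In A → Y A c: Y is followed by A c, add FIRST(A c) \ {ε} = { 'c', 'e', 'g', 'n' }

The FOLLOW sets referred to above (computed the same way, to a fixed point):
  FOLLOW(A) = { $, 'c', 'e', 'g', 'n' }

Taking the union: FOLLOW(Y) = { $, 'c', 'e', 'g', 'n' }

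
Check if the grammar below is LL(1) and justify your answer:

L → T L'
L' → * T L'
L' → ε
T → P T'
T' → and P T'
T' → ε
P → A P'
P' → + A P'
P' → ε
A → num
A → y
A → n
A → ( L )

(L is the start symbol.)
Relevant sets:
  FOLLOW(L') = { $, ')' }
  FOLLOW(T') = { $, ')', '*' }
  FOLLOW(P') = { $, ')', '*', 'and' }

For L':
  PREDICT(L' → '*' T L') = { '*' }
  PREDICT(L' → ε) = { $, ')' }
For T':
  PREDICT(T' → and P T') = { 'and' }
  PREDICT(T' → ε) = { $, ')', '*' }
For P':
  PREDICT(P' → '+' A P') = { '+' }
  PREDICT(P' → ε) = { $, ')', '*', 'and' }
For A:
  PREDICT(A → num) = { 'num' }
  PREDICT(A → y) = { 'y' }
  PREDICT(A → n) = { 'n' }
  PREDICT(A → '(' L ')') = { '(' }
L, T, P have a single production, so nothing to check there.

All predict sets are disjoint. The grammar IS LL(1).

Answer: Yes, the grammar is LL(1).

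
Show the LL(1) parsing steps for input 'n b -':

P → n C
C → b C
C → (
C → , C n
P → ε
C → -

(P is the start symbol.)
Stack is shown with the top on the left.

Stack  Input    Action
----------------------
P $    n b - $  output P → n C
n C $  n b - $  match 'n'
C $    b - $    output C → b C
b C $  b - $    match 'b'
C $    - $      output C → -
- $    - $      match '-'
$      $        accept

The string is accepted.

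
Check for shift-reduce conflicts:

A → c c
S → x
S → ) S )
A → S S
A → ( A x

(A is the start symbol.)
No shift-reduce conflicts

Augment with A' → A and build the canonical LR(0) collection (I0 = CLOSURE({[A' → . A]}), then GOTO on every symbol after a dot until no new states appear). It has 13 states:
  I0: { [A → . ( A x], [A → . S S], [A → . c c], [A' → . A], [S → . ) S )], [S → . x] }  — shift
  I1: { [A → ( . A x], [A → . ( A x], [A → . S S], [A → . c c], [S → . ) S )], [S → . x] }  — shift
  I2: { [S → ) . S )], [S → . ) S )], [S → . x] }  — shift
  I3: { [A' → A .] }  — accept
  I4: { [A → S . S], [S → . ) S )], [S → . x] }  — shift
  I5: { [A → c . c] }  — shift
  I6: { [S → x .] }  — reduce
  I7: { [A → c c .] }  — reduce
  I8: { [A → S S .] }  — reduce
  I9: { [S → ) S . )] }  — shift
  I10: { [S → ) S ) .] }  — reduce
  I11: { [A → ( A . x] }  — shift
  I12: { [A → ( A x .] }  — reduce

No state contains both a complete item and a shift item.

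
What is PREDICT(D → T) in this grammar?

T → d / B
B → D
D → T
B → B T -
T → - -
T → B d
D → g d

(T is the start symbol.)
PREDICT(D → T) = (FIRST(RHS) \ {ε}) ∪ (FOLLOW(D) if ε ∈ FIRST(RHS), i.e. RHS ⇒* ε)
FIRST(T) = { '-', 'd', 'g' }
FIRST(T) = { '-', 'd', 'g' }
ε ∉ FIRST(T), so FOLLOW(D) is not added.
PREDICT(D → T) = { '-', 'd', 'g' }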